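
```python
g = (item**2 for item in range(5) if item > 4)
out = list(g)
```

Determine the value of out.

Step 1: For range(5), keep item > 4, then square:
  item=0: 0 <= 4, excluded
  item=1: 1 <= 4, excluded
  item=2: 2 <= 4, excluded
  item=3: 3 <= 4, excluded
  item=4: 4 <= 4, excluded
Therefore out = [].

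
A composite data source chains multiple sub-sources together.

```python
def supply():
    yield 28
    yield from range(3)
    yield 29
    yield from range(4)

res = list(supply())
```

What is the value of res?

Step 1: Trace yields in order:
  yield 28
  yield 0
  yield 1
  yield 2
  yield 29
  yield 0
  yield 1
  yield 2
  yield 3
Therefore res = [28, 0, 1, 2, 29, 0, 1, 2, 3].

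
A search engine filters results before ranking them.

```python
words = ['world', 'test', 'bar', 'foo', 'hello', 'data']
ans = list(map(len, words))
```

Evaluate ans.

Step 1: Map len() to each word:
  'world' -> 5
  'test' -> 4
  'bar' -> 3
  'foo' -> 3
  'hello' -> 5
  'data' -> 4
Therefore ans = [5, 4, 3, 3, 5, 4].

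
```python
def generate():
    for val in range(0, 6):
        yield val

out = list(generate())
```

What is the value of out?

Step 1: The generator yields each value from range(0, 6).
Step 2: list() consumes all yields: [0, 1, 2, 3, 4, 5].
Therefore out = [0, 1, 2, 3, 4, 5].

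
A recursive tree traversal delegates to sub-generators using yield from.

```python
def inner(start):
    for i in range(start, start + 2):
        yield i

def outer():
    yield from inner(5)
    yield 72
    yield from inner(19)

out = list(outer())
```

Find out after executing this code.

Step 1: outer() delegates to inner(5):
  yield 5
  yield 6
Step 2: yield 72
Step 3: Delegates to inner(19):
  yield 19
  yield 20
Therefore out = [5, 6, 72, 19, 20].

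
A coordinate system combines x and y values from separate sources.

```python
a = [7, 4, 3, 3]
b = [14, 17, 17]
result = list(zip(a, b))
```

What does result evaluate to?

Step 1: zip stops at shortest (len(a)=4, len(b)=3):
  Index 0: (7, 14)
  Index 1: (4, 17)
  Index 2: (3, 17)
Step 2: Last element of a (3) has no pair, dropped.
Therefore result = [(7, 14), (4, 17), (3, 17)].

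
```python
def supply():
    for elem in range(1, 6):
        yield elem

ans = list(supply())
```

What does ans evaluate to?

Step 1: The generator yields each value from range(1, 6).
Step 2: list() consumes all yields: [1, 2, 3, 4, 5].
Therefore ans = [1, 2, 3, 4, 5].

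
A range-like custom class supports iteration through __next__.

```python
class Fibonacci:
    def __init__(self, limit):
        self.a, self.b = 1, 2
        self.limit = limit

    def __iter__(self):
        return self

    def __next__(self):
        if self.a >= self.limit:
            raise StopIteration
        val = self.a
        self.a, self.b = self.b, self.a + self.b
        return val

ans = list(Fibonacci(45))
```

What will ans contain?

Step 1: Fibonacci-like sequence (a=1, b=2) until >= 45:
  Yield 1, then a,b = 2,3
  Yield 2, then a,b = 3,5
  Yield 3, then a,b = 5,8
  Yield 5, then a,b = 8,13
  Yield 8, then a,b = 13,21
  Yield 13, then a,b = 21,34
  Yield 21, then a,b = 34,55
  Yield 34, then a,b = 55,89
Step 2: 55 >= 45, stop.
Therefore ans = [1, 2, 3, 5, 8, 13, 21, 34].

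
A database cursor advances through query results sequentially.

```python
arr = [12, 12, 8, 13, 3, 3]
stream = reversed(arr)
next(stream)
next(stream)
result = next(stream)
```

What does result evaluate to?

Step 1: reversed([12, 12, 8, 13, 3, 3]) gives iterator: [3, 3, 13, 8, 12, 12].
Step 2: First next() = 3, second next() = 3.
Step 3: Third next() = 13.
Therefore result = 13.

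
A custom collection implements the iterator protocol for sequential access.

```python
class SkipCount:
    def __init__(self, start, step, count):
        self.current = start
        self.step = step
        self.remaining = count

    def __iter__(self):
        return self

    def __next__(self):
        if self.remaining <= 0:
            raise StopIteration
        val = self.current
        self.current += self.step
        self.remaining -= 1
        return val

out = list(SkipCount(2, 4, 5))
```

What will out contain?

Step 1: SkipCount starts at 2, increments by 4, for 5 steps:
  Yield 2, then current += 4
  Yield 6, then current += 4
  Yield 10, then current += 4
  Yield 14, then current += 4
  Yield 18, then current += 4
Therefore out = [2, 6, 10, 14, 18].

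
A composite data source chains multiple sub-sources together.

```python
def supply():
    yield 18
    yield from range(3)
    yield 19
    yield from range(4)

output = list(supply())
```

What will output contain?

Step 1: Trace yields in order:
  yield 18
  yield 0
  yield 1
  yield 2
  yield 19
  yield 0
  yield 1
  yield 2
  yield 3
Therefore output = [18, 0, 1, 2, 19, 0, 1, 2, 3].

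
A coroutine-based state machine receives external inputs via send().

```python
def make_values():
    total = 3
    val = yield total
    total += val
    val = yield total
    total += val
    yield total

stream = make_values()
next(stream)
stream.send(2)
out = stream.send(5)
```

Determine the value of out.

Step 1: next() -> yield total=3.
Step 2: send(2) -> val=2, total = 3+2 = 5, yield 5.
Step 3: send(5) -> val=5, total = 5+5 = 10, yield 10.
Therefore out = 10.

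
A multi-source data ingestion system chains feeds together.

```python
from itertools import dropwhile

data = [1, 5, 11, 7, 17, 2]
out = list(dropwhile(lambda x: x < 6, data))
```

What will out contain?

Step 1: dropwhile drops elements while < 6:
  1 < 6: dropped
  5 < 6: dropped
  11: kept (dropping stopped)
Step 2: Remaining elements kept regardless of condition.
Therefore out = [11, 7, 17, 2].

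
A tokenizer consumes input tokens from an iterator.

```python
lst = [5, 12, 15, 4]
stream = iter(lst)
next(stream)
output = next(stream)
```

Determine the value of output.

Step 1: Create iterator over [5, 12, 15, 4].
Step 2: next() consumes 5.
Step 3: next() returns 12.
Therefore output = 12.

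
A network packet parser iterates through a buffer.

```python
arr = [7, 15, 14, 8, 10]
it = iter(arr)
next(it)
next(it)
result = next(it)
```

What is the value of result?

Step 1: Create iterator over [7, 15, 14, 8, 10].
Step 2: next() consumes 7.
Step 3: next() consumes 15.
Step 4: next() returns 14.
Therefore result = 14.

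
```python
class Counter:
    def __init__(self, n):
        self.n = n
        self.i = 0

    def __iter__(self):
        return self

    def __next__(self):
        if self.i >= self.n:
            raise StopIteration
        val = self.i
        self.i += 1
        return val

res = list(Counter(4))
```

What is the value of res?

Step 1: Counter(4) creates an iterator counting 0 to 3.
Step 2: list() consumes all values: [0, 1, 2, 3].
Therefore res = [0, 1, 2, 3].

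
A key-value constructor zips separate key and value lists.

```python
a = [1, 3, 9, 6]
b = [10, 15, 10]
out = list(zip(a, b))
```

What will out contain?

Step 1: zip stops at shortest (len(a)=4, len(b)=3):
  Index 0: (1, 10)
  Index 1: (3, 15)
  Index 2: (9, 10)
Step 2: Last element of a (6) has no pair, dropped.
Therefore out = [(1, 10), (3, 15), (9, 10)].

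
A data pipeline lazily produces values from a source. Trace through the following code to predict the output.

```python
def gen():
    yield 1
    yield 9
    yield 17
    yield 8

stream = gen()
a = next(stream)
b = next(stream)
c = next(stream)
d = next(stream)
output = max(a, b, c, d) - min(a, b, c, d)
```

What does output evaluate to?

Step 1: Create generator and consume all values:
  a = next(stream) = 1
  b = next(stream) = 9
  c = next(stream) = 17
  d = next(stream) = 8
Step 2: max = 17, min = 1, output = 17 - 1 = 16.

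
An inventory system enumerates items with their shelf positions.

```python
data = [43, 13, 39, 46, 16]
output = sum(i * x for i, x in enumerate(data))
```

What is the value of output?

Step 1: Compute i * x for each (i, x) in enumerate([43, 13, 39, 46, 16]):
  i=0, x=43: 0*43 = 0
  i=1, x=13: 1*13 = 13
  i=2, x=39: 2*39 = 78
  i=3, x=46: 3*46 = 138
  i=4, x=16: 4*16 = 64
Step 2: sum = 0 + 13 + 78 + 138 + 64 = 293.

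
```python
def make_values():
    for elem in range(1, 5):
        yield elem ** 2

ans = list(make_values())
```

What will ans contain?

Step 1: For each elem in range(1, 5), yield elem**2:
  elem=1: yield 1**2 = 1
  elem=2: yield 2**2 = 4
  elem=3: yield 3**2 = 9
  elem=4: yield 4**2 = 16
Therefore ans = [1, 4, 9, 16].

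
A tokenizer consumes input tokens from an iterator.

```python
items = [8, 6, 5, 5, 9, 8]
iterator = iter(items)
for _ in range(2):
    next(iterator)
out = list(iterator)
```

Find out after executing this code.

Step 1: Create iterator over [8, 6, 5, 5, 9, 8].
Step 2: Advance 2 positions (consuming [8, 6]).
Step 3: list() collects remaining elements: [5, 5, 9, 8].
Therefore out = [5, 5, 9, 8].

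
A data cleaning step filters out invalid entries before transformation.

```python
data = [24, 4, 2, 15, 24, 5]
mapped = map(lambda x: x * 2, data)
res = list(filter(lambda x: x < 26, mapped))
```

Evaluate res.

Step 1: Map x * 2:
  24 -> 48
  4 -> 8
  2 -> 4
  15 -> 30
  24 -> 48
  5 -> 10
Step 2: Filter for < 26:
  48: removed
  8: kept
  4: kept
  30: removed
  48: removed
  10: kept
Therefore res = [8, 4, 10].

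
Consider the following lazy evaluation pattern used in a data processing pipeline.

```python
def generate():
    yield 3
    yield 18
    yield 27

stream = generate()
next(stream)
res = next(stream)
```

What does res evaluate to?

Step 1: generate() creates a generator.
Step 2: next(stream) yields 3 (consumed and discarded).
Step 3: next(stream) yields 18, assigned to res.
Therefore res = 18.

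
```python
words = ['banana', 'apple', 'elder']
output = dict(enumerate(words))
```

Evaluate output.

Step 1: enumerate pairs indices with words:
  0 -> 'banana'
  1 -> 'apple'
  2 -> 'elder'
Therefore output = {0: 'banana', 1: 'apple', 2: 'elder'}.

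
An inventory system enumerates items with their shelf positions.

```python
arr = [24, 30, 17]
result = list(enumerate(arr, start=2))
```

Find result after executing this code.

Step 1: enumerate with start=2:
  (2, 24)
  (3, 30)
  (4, 17)
Therefore result = [(2, 24), (3, 30), (4, 17)].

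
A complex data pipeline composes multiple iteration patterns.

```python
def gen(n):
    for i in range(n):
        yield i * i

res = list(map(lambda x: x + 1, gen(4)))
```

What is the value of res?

Step 1: gen(4) yields squares: [0, 1, 4, 9].
Step 2: map adds 1 to each: [1, 2, 5, 10].
Therefore res = [1, 2, 5, 10].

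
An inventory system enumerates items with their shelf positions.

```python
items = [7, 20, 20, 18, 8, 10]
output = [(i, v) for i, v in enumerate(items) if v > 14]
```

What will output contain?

Step 1: Filter enumerate([7, 20, 20, 18, 8, 10]) keeping v > 14:
  (0, 7): 7 <= 14, excluded
  (1, 20): 20 > 14, included
  (2, 20): 20 > 14, included
  (3, 18): 18 > 14, included
  (4, 8): 8 <= 14, excluded
  (5, 10): 10 <= 14, excluded
Therefore output = [(1, 20), (2, 20), (3, 18)].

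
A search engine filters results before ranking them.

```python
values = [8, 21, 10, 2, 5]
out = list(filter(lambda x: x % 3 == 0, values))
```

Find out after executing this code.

Step 1: Filter elements divisible by 3:
  8 % 3 = 2: removed
  21 % 3 = 0: kept
  10 % 3 = 1: removed
  2 % 3 = 2: removed
  5 % 3 = 2: removed
Therefore out = [21].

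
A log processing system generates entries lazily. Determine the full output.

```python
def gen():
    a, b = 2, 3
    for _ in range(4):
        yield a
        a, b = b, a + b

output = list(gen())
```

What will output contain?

Step 1: Fibonacci-like sequence starting with a=2, b=3:
  Iteration 1: yield a=2, then a,b = 3,5
  Iteration 2: yield a=3, then a,b = 5,8
  Iteration 3: yield a=5, then a,b = 8,13
  Iteration 4: yield a=8, then a,b = 13,21
Therefore output = [2, 3, 5, 8].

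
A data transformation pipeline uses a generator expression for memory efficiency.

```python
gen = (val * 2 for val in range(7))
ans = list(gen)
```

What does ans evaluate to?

Step 1: For each val in range(7), compute val*2:
  val=0: 0*2 = 0
  val=1: 1*2 = 2
  val=2: 2*2 = 4
  val=3: 3*2 = 6
  val=4: 4*2 = 8
  val=5: 5*2 = 10
  val=6: 6*2 = 12
Therefore ans = [0, 2, 4, 6, 8, 10, 12].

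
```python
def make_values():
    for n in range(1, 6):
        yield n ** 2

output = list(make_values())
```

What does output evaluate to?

Step 1: For each n in range(1, 6), yield n**2:
  n=1: yield 1**2 = 1
  n=2: yield 2**2 = 4
  n=3: yield 3**2 = 9
  n=4: yield 4**2 = 16
  n=5: yield 5**2 = 25
Therefore output = [1, 4, 9, 16, 25].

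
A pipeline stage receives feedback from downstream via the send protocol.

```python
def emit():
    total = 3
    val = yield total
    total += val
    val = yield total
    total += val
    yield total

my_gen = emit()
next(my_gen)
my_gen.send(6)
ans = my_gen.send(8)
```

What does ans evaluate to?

Step 1: next() -> yield total=3.
Step 2: send(6) -> val=6, total = 3+6 = 9, yield 9.
Step 3: send(8) -> val=8, total = 9+8 = 17, yield 17.
Therefore ans = 17.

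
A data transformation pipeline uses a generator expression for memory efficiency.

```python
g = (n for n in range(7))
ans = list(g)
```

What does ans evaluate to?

Step 1: Generator expression iterates range(7): [0, 1, 2, 3, 4, 5, 6].
Step 2: list() collects all values.
Therefore ans = [0, 1, 2, 3, 4, 5, 6].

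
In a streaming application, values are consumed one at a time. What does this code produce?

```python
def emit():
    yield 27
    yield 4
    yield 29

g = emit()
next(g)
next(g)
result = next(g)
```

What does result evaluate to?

Step 1: emit() creates a generator.
Step 2: next(g) yields 27 (consumed and discarded).
Step 3: next(g) yields 4 (consumed and discarded).
Step 4: next(g) yields 29, assigned to result.
Therefore result = 29.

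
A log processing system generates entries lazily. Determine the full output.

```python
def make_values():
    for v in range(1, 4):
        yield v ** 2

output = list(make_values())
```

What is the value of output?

Step 1: For each v in range(1, 4), yield v**2:
  v=1: yield 1**2 = 1
  v=2: yield 2**2 = 4
  v=3: yield 3**2 = 9
Therefore output = [1, 4, 9].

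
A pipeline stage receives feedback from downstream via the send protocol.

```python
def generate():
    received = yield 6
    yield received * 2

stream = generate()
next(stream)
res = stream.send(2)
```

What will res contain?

Step 1: next(stream) advances to first yield, producing 6.
Step 2: send(2) resumes, received = 2.
Step 3: yield received * 2 = 2 * 2 = 4.
Therefore res = 4.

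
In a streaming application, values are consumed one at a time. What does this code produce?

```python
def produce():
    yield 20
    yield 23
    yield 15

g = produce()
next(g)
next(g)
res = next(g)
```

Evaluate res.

Step 1: produce() creates a generator.
Step 2: next(g) yields 20 (consumed and discarded).
Step 3: next(g) yields 23 (consumed and discarded).
Step 4: next(g) yields 15, assigned to res.
Therefore res = 15.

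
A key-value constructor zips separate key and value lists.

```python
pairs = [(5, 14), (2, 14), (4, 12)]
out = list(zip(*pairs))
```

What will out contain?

Step 1: zip(*pairs) transposes: unzips [(5, 14), (2, 14), (4, 12)] into separate sequences.
Step 2: First elements: (5, 2, 4), second elements: (14, 14, 12).
Therefore out = [(5, 2, 4), (14, 14, 12)].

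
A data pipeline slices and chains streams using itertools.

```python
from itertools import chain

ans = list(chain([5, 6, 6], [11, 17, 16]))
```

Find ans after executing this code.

Step 1: chain() concatenates iterables: [5, 6, 6] + [11, 17, 16].
Therefore ans = [5, 6, 6, 11, 17, 16].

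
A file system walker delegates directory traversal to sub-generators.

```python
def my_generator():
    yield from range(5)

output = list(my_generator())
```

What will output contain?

Step 1: yield from delegates to the iterable, yielding each element.
Step 2: Collected values: [0, 1, 2, 3, 4].
Therefore output = [0, 1, 2, 3, 4].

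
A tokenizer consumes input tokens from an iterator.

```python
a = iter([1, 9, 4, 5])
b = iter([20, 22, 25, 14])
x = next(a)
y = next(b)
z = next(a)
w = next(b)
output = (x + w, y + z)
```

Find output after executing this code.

Step 1: a iterates [1, 9, 4, 5], b iterates [20, 22, 25, 14].
Step 2: x = next(a) = 1, y = next(b) = 20.
Step 3: z = next(a) = 9, w = next(b) = 22.
Step 4: output = (1 + 22, 20 + 9) = (23, 29).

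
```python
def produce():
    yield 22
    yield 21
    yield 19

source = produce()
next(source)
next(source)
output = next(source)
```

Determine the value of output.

Step 1: produce() creates a generator.
Step 2: next(source) yields 22 (consumed and discarded).
Step 3: next(source) yields 21 (consumed and discarded).
Step 4: next(source) yields 19, assigned to output.
Therefore output = 19.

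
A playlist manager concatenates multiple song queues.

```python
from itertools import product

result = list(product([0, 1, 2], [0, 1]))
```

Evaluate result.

Step 1: product([0, 1, 2], [0, 1]) gives all pairs:
  (0, 0)
  (0, 1)
  (1, 0)
  (1, 1)
  (2, 0)
  (2, 1)
Therefore result = [(0, 0), (0, 1), (1, 0), (1, 1), (2, 0), (2, 1)].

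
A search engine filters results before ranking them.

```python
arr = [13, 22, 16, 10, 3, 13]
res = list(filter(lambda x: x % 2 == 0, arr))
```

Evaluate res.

Step 1: Filter elements divisible by 2:
  13 % 2 = 1: removed
  22 % 2 = 0: kept
  16 % 2 = 0: kept
  10 % 2 = 0: kept
  3 % 2 = 1: removed
  13 % 2 = 1: removed
Therefore res = [22, 16, 10].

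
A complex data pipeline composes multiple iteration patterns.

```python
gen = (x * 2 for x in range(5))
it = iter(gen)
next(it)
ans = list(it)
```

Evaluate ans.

Step 1: Generator produces [0, 2, 4, 6, 8].
Step 2: next(it) consumes first element (0).
Step 3: list(it) collects remaining: [2, 4, 6, 8].
Therefore ans = [2, 4, 6, 8].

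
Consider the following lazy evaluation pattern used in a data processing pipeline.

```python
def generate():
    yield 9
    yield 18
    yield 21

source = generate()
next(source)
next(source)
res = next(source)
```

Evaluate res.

Step 1: generate() creates a generator.
Step 2: next(source) yields 9 (consumed and discarded).
Step 3: next(source) yields 18 (consumed and discarded).
Step 4: next(source) yields 21, assigned to res.
Therefore res = 21.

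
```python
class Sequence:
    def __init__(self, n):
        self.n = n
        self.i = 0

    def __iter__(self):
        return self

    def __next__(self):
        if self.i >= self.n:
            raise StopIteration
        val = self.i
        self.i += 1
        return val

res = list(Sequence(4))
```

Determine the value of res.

Step 1: Sequence(4) creates an iterator counting 0 to 3.
Step 2: list() consumes all values: [0, 1, 2, 3].
Therefore res = [0, 1, 2, 3].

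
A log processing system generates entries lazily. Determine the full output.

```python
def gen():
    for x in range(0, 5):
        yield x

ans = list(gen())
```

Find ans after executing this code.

Step 1: The generator yields each value from range(0, 5).
Step 2: list() consumes all yields: [0, 1, 2, 3, 4].
Therefore ans = [0, 1, 2, 3, 4].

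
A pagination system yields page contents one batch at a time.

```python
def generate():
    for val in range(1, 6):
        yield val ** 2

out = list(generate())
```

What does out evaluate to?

Step 1: For each val in range(1, 6), yield val**2:
  val=1: yield 1**2 = 1
  val=2: yield 2**2 = 4
  val=3: yield 3**2 = 9
  val=4: yield 4**2 = 16
  val=5: yield 5**2 = 25
Therefore out = [1, 4, 9, 16, 25].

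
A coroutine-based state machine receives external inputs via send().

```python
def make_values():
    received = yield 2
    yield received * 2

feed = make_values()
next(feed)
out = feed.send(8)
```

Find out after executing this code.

Step 1: next(feed) advances to first yield, producing 2.
Step 2: send(8) resumes, received = 8.
Step 3: yield received * 2 = 8 * 2 = 16.
Therefore out = 16.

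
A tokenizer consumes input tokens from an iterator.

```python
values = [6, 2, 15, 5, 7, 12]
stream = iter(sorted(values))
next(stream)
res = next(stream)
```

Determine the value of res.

Step 1: sorted([6, 2, 15, 5, 7, 12]) = [2, 5, 6, 7, 12, 15].
Step 2: Create iterator and skip 1 elements.
Step 3: next() returns 5.
Therefore res = 5.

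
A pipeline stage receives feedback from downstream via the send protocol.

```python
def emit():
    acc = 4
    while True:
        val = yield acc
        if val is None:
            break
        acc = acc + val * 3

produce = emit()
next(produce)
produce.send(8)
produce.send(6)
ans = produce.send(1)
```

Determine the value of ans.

Step 1: next() -> yield acc=4.
Step 2: send(8) -> val=8, acc = 4 + 8*3 = 28, yield 28.
Step 3: send(6) -> val=6, acc = 28 + 6*3 = 46, yield 46.
Step 4: send(1) -> val=1, acc = 46 + 1*3 = 49, yield 49.
Therefore ans = 49.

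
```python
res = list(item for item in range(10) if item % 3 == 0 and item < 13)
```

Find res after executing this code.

Step 1: Filter range(10) where item % 3 == 0 and item < 13:
  item=0: both conditions met, included
  item=1: excluded (1 % 3 != 0)
  item=2: excluded (2 % 3 != 0)
  item=3: both conditions met, included
  item=4: excluded (4 % 3 != 0)
  item=5: excluded (5 % 3 != 0)
  item=6: both conditions met, included
  item=7: excluded (7 % 3 != 0)
  item=8: excluded (8 % 3 != 0)
  item=9: both conditions met, included
Therefore res = [0, 3, 6, 9].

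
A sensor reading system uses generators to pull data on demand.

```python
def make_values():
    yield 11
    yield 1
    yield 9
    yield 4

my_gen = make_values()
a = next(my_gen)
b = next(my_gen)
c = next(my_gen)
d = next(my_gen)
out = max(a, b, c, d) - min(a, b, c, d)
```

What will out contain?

Step 1: Create generator and consume all values:
  a = next(my_gen) = 11
  b = next(my_gen) = 1
  c = next(my_gen) = 9
  d = next(my_gen) = 4
Step 2: max = 11, min = 1, out = 11 - 1 = 10.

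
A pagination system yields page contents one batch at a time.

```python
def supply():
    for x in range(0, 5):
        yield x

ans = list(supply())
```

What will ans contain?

Step 1: The generator yields each value from range(0, 5).
Step 2: list() consumes all yields: [0, 1, 2, 3, 4].
Therefore ans = [0, 1, 2, 3, 4].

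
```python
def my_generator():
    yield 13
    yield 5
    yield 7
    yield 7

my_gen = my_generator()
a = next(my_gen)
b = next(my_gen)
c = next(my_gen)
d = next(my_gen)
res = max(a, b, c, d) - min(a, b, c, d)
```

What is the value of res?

Step 1: Create generator and consume all values:
  a = next(my_gen) = 13
  b = next(my_gen) = 5
  c = next(my_gen) = 7
  d = next(my_gen) = 7
Step 2: max = 13, min = 5, res = 13 - 5 = 8.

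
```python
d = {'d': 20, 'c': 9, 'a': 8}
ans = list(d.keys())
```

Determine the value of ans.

Step 1: d.keys() returns the dictionary keys in insertion order.
Therefore ans = ['d', 'c', 'a'].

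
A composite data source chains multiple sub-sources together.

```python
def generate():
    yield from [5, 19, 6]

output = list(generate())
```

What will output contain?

Step 1: yield from delegates to the iterable, yielding each element.
Step 2: Collected values: [5, 19, 6].
Therefore output = [5, 19, 6].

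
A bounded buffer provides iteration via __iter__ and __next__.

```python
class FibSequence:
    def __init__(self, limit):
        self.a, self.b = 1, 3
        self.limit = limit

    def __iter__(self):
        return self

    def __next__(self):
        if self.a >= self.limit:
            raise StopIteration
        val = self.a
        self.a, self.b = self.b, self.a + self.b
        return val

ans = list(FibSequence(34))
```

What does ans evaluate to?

Step 1: Fibonacci-like sequence (a=1, b=3) until >= 34:
  Yield 1, then a,b = 3,4
  Yield 3, then a,b = 4,7
  Yield 4, then a,b = 7,11
  Yield 7, then a,b = 11,18
  Yield 11, then a,b = 18,29
  Yield 18, then a,b = 29,47
  Yield 29, then a,b = 47,76
Step 2: 47 >= 34, stop.
Therefore ans = [1, 3, 4, 7, 11, 18, 29].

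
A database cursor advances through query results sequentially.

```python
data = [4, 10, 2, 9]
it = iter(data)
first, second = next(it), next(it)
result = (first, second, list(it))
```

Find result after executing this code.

Step 1: Create iterator over [4, 10, 2, 9].
Step 2: first = 4, second = 10.
Step 3: Remaining elements: [2, 9].
Therefore result = (4, 10, [2, 9]).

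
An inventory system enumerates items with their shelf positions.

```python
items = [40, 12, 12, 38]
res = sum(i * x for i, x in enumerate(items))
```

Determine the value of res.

Step 1: Compute i * x for each (i, x) in enumerate([40, 12, 12, 38]):
  i=0, x=40: 0*40 = 0
  i=1, x=12: 1*12 = 12
  i=2, x=12: 2*12 = 24
  i=3, x=38: 3*38 = 114
Step 2: sum = 0 + 12 + 24 + 114 = 150.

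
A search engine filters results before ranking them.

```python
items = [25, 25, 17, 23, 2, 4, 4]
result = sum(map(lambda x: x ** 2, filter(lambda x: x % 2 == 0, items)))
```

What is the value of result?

Step 1: Filter even numbers from [25, 25, 17, 23, 2, 4, 4]: [2, 4, 4]
Step 2: Square each: [4, 16, 16]
Step 3: Sum = 36.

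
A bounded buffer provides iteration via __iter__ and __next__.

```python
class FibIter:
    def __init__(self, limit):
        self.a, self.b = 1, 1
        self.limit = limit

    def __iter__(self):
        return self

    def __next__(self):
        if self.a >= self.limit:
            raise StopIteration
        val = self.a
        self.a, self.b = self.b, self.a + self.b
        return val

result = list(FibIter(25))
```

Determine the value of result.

Step 1: Fibonacci-like sequence (a=1, b=1) until >= 25:
  Yield 1, then a,b = 1,2
  Yield 1, then a,b = 2,3
  Yield 2, then a,b = 3,5
  Yield 3, then a,b = 5,8
  Yield 5, then a,b = 8,13
  Yield 8, then a,b = 13,21
  Yield 13, then a,b = 21,34
  Yield 21, then a,b = 34,55
Step 2: 34 >= 25, stop.
Therefore result = [1, 1, 2, 3, 5, 8, 13, 21].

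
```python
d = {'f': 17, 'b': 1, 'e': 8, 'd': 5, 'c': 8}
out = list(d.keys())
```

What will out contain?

Step 1: d.keys() returns the dictionary keys in insertion order.
Therefore out = ['f', 'b', 'e', 'd', 'c'].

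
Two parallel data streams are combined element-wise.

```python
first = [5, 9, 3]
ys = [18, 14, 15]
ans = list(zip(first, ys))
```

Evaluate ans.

Step 1: zip pairs elements at same index:
  Index 0: (5, 18)
  Index 1: (9, 14)
  Index 2: (3, 15)
Therefore ans = [(5, 18), (9, 14), (3, 15)].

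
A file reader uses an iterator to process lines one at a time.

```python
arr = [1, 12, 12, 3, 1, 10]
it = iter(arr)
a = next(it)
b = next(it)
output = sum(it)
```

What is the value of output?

Step 1: Create iterator over [1, 12, 12, 3, 1, 10].
Step 2: a = next() = 1, b = next() = 12.
Step 3: sum() of remaining [12, 3, 1, 10] = 26.
Therefore output = 26.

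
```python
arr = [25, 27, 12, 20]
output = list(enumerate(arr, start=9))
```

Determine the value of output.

Step 1: enumerate with start=9:
  (9, 25)
  (10, 27)
  (11, 12)
  (12, 20)
Therefore output = [(9, 25), (10, 27), (11, 12), (12, 20)].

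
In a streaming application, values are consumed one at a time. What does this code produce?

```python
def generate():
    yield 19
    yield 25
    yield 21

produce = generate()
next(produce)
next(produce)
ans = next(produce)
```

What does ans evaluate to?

Step 1: generate() creates a generator.
Step 2: next(produce) yields 19 (consumed and discarded).
Step 3: next(produce) yields 25 (consumed and discarded).
Step 4: next(produce) yields 21, assigned to ans.
Therefore ans = 21.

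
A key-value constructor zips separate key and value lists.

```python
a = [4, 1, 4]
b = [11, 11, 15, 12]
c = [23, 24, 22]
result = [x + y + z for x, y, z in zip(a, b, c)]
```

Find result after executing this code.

Step 1: zip three lists (truncates to shortest, len=3):
  4 + 11 + 23 = 38
  1 + 11 + 24 = 36
  4 + 15 + 22 = 41
Therefore result = [38, 36, 41].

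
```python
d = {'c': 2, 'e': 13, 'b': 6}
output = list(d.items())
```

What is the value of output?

Step 1: d.items() returns (key, value) pairs in insertion order.
Therefore output = [('c', 2), ('e', 13), ('b', 6)].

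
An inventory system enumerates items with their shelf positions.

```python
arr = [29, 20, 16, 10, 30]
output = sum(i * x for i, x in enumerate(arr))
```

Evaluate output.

Step 1: Compute i * x for each (i, x) in enumerate([29, 20, 16, 10, 30]):
  i=0, x=29: 0*29 = 0
  i=1, x=20: 1*20 = 20
  i=2, x=16: 2*16 = 32
  i=3, x=10: 3*10 = 30
  i=4, x=30: 4*30 = 120
Step 2: sum = 0 + 20 + 32 + 30 + 120 = 202.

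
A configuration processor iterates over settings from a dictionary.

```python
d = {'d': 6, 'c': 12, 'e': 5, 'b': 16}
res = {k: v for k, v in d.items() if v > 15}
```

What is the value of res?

Step 1: Filter items where value > 15:
  'd': 6 <= 15: removed
  'c': 12 <= 15: removed
  'e': 5 <= 15: removed
  'b': 16 > 15: kept
Therefore res = {'b': 16}.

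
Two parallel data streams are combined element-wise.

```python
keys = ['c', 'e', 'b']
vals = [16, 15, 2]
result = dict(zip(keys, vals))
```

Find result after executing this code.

Step 1: zip pairs keys with values:
  'c' -> 16
  'e' -> 15
  'b' -> 2
Therefore result = {'c': 16, 'e': 15, 'b': 2}.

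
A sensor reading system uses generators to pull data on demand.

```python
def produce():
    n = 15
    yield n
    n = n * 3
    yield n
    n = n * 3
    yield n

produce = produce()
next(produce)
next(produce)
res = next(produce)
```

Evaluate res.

Step 1: Trace through generator execution:
  Yield 1: n starts at 15, yield 15
  Yield 2: n = 15 * 3 = 45, yield 45
  Yield 3: n = 45 * 3 = 135, yield 135
Step 2: First next() gets 15, second next() gets the second value, third next() yields 135.
Therefore res = 135.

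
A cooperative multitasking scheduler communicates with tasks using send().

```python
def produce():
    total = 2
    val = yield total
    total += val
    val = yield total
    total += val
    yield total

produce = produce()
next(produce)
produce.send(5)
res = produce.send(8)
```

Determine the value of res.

Step 1: next() -> yield total=2.
Step 2: send(5) -> val=5, total = 2+5 = 7, yield 7.
Step 3: send(8) -> val=8, total = 7+8 = 15, yield 15.
Therefore res = 15.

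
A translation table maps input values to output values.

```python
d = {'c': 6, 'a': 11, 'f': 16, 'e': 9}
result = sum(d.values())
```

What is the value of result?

Step 1: d.values() = [6, 11, 16, 9].
Step 2: sum = 42.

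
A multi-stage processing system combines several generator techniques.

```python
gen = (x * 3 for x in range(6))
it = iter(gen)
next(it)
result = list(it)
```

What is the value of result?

Step 1: Generator produces [0, 3, 6, 9, 12, 15].
Step 2: next(it) consumes first element (0).
Step 3: list(it) collects remaining: [3, 6, 9, 12, 15].
Therefore result = [3, 6, 9, 12, 15].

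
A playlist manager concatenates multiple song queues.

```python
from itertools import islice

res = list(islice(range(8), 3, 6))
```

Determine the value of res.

Step 1: islice(range(8), 3, 6) takes elements at indices [3, 6).
Step 2: Elements: [3, 4, 5].
Therefore res = [3, 4, 5].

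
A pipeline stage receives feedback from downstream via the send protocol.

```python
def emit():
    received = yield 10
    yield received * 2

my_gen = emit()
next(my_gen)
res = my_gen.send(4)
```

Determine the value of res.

Step 1: next(my_gen) advances to first yield, producing 10.
Step 2: send(4) resumes, received = 4.
Step 3: yield received * 2 = 4 * 2 = 8.
Therefore res = 8.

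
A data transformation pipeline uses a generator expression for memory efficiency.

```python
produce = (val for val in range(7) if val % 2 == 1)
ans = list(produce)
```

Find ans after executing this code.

Step 1: Filter range(7) keeping only odd values:
  val=0: even, excluded
  val=1: odd, included
  val=2: even, excluded
  val=3: odd, included
  val=4: even, excluded
  val=5: odd, included
  val=6: even, excluded
Therefore ans = [1, 3, 5].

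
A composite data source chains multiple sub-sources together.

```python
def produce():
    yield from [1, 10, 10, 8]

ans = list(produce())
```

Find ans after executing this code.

Step 1: yield from delegates to the iterable, yielding each element.
Step 2: Collected values: [1, 10, 10, 8].
Therefore ans = [1, 10, 10, 8].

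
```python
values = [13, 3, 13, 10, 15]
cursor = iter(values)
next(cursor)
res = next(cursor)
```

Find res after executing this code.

Step 1: Create iterator over [13, 3, 13, 10, 15].
Step 2: next() consumes 13.
Step 3: next() returns 3.
Therefore res = 3.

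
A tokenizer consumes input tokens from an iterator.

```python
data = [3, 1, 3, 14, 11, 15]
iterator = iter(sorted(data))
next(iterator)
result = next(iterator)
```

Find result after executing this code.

Step 1: sorted([3, 1, 3, 14, 11, 15]) = [1, 3, 3, 11, 14, 15].
Step 2: Create iterator and skip 1 elements.
Step 3: next() returns 3.
Therefore result = 3.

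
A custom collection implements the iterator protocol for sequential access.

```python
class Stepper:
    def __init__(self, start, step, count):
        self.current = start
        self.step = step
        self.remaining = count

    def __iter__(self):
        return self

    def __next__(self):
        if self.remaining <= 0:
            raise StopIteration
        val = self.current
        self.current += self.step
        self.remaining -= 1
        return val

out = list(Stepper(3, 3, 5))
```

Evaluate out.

Step 1: Stepper starts at 3, increments by 3, for 5 steps:
  Yield 3, then current += 3
  Yield 6, then current += 3
  Yield 9, then current += 3
  Yield 12, then current += 3
  Yield 15, then current += 3
Therefore out = [3, 6, 9, 12, 15].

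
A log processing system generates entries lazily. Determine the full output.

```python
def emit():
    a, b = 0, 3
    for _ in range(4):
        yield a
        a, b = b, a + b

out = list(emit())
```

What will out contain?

Step 1: Fibonacci-like sequence starting with a=0, b=3:
  Iteration 1: yield a=0, then a,b = 3,3
  Iteration 2: yield a=3, then a,b = 3,6
  Iteration 3: yield a=3, then a,b = 6,9
  Iteration 4: yield a=6, then a,b = 9,15
Therefore out = [0, 3, 3, 6].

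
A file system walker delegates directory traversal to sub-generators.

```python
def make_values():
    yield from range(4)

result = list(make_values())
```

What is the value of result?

Step 1: yield from delegates to the iterable, yielding each element.
Step 2: Collected values: [0, 1, 2, 3].
Therefore result = [0, 1, 2, 3].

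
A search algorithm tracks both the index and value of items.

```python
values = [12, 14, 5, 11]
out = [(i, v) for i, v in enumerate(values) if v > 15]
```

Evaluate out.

Step 1: Filter enumerate([12, 14, 5, 11]) keeping v > 15:
  (0, 12): 12 <= 15, excluded
  (1, 14): 14 <= 15, excluded
  (2, 5): 5 <= 15, excluded
  (3, 11): 11 <= 15, excluded
Therefore out = [].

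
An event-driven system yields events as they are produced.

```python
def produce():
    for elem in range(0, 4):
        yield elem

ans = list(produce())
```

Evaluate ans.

Step 1: The generator yields each value from range(0, 4).
Step 2: list() consumes all yields: [0, 1, 2, 3].
Therefore ans = [0, 1, 2, 3].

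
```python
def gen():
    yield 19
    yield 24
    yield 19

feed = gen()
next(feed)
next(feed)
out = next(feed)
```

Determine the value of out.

Step 1: gen() creates a generator.
Step 2: next(feed) yields 19 (consumed and discarded).
Step 3: next(feed) yields 24 (consumed and discarded).
Step 4: next(feed) yields 19, assigned to out.
Therefore out = 19.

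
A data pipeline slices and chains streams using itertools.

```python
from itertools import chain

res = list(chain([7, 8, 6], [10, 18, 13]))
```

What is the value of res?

Step 1: chain() concatenates iterables: [7, 8, 6] + [10, 18, 13].
Therefore res = [7, 8, 6, 10, 18, 13].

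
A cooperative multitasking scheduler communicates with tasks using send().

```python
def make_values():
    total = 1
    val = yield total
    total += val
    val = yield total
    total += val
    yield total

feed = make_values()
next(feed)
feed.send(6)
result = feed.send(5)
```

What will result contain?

Step 1: next() -> yield total=1.
Step 2: send(6) -> val=6, total = 1+6 = 7, yield 7.
Step 3: send(5) -> val=5, total = 7+5 = 12, yield 12.
Therefore result = 12.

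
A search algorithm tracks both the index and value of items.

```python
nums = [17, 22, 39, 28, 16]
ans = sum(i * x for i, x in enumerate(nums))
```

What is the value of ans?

Step 1: Compute i * x for each (i, x) in enumerate([17, 22, 39, 28, 16]):
  i=0, x=17: 0*17 = 0
  i=1, x=22: 1*22 = 22
  i=2, x=39: 2*39 = 78
  i=3, x=28: 3*28 = 84
  i=4, x=16: 4*16 = 64
Step 2: sum = 0 + 22 + 78 + 84 + 64 = 248.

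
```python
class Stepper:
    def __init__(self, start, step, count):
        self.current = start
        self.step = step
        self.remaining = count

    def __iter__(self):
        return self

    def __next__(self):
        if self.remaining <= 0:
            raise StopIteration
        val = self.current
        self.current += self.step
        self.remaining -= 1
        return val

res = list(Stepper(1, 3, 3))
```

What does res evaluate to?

Step 1: Stepper starts at 1, increments by 3, for 3 steps:
  Yield 1, then current += 3
  Yield 4, then current += 3
  Yield 7, then current += 3
Therefore res = [1, 4, 7].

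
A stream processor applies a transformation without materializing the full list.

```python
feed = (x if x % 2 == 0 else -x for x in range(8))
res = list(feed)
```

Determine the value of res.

Step 1: For each x in range(8), yield x if even, else -x:
  x=0: even, yield 0
  x=1: odd, yield -1
  x=2: even, yield 2
  x=3: odd, yield -3
  x=4: even, yield 4
  x=5: odd, yield -5
  x=6: even, yield 6
  x=7: odd, yield -7
Therefore res = [0, -1, 2, -3, 4, -5, 6, -7].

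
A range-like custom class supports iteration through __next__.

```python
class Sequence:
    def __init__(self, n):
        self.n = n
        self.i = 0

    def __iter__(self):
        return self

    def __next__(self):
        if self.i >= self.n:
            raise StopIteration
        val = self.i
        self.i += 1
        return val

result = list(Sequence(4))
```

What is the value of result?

Step 1: Sequence(4) creates an iterator counting 0 to 3.
Step 2: list() consumes all values: [0, 1, 2, 3].
Therefore result = [0, 1, 2, 3].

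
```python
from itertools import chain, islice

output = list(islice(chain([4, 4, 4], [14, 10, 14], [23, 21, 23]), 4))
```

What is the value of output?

Step 1: chain([4, 4, 4], [14, 10, 14], [23, 21, 23]) = [4, 4, 4, 14, 10, 14, 23, 21, 23].
Step 2: islice takes first 4 elements: [4, 4, 4, 14].
Therefore output = [4, 4, 4, 14].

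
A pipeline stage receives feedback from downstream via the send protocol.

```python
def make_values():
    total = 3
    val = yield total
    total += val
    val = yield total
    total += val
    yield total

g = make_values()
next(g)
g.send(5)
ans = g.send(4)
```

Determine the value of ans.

Step 1: next() -> yield total=3.
Step 2: send(5) -> val=5, total = 3+5 = 8, yield 8.
Step 3: send(4) -> val=4, total = 8+4 = 12, yield 12.
Therefore ans = 12.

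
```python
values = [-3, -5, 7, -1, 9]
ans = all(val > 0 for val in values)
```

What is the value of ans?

Step 1: Check val > 0 for each element in [-3, -5, 7, -1, 9]:
  -3 > 0: False
  -5 > 0: False
  7 > 0: True
  -1 > 0: False
  9 > 0: True
Step 2: all() returns False.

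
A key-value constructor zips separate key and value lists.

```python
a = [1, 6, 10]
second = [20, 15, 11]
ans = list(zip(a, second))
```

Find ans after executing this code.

Step 1: zip pairs elements at same index:
  Index 0: (1, 20)
  Index 1: (6, 15)
  Index 2: (10, 11)
Therefore ans = [(1, 20), (6, 15), (10, 11)].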